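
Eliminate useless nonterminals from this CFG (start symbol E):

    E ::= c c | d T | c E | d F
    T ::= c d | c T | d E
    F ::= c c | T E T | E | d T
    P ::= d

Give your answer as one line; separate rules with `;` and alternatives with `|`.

E ::= c c | d T | c E | d F; T ::= c d | c T | d E; F ::= c c | T E T | E | d T

Generating nonterminals: {E, F, P, T}.
Reachable from E after that: {E, F, T}.
Removed useless symbols: {P} and every production mentioning them.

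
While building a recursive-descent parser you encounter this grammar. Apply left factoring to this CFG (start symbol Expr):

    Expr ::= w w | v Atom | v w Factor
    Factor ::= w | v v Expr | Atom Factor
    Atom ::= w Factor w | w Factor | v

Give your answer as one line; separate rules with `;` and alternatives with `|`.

Expr ::= w w | v Expr1; Factor ::= w | v v Expr | Atom Factor; Atom ::= v | w Factor Atom1; Expr1 ::= Atom | w Factor; Atom1 ::= w | ε

Expr has alternatives sharing prefix 'v': factor to Expr → v Expr1 with Expr1 → Atom | w Factor.
Atom has alternatives sharing prefix 'w Factor': factor to Atom → w Factor Atom1 with Atom1 → w | ε.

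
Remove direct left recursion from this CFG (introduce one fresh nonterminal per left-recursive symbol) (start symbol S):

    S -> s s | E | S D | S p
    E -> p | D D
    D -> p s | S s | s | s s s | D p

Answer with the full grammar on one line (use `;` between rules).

S, D are directly left-recursive.
For S: α = {D, p}, β = {s s, E}. Rewrite as S → β S' and S' → α S' | ε.
For D: α = {p}, β = {p s, S s, s, s s s}. Rewrite as D → β D' and D' → α D' | ε.

S -> s s S' | E S'; E -> p | D D; D -> p s D' | S s D' | s D' | s s s D'; S' -> D S' | p S' | ε; D' -> p D' | ε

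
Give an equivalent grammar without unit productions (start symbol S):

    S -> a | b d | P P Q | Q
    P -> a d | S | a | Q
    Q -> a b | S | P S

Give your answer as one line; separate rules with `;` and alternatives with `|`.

S -> a | b d | P P Q | a b | P S; P -> a | b d | P P Q | a d | a b | P S; Q -> a | b d | P P Q | a b | P S

Unit pairs: P ⇒* {Q, S}; Q ⇒* {S}; S ⇒* {Q}.
For each unit pair (A, B), copy every non-unit production of B to A, then drop all unit productions.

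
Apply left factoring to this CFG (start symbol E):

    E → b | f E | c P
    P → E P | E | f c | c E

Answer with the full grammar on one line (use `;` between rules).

E → b | f E | c P; P → f c | c E | E P'; P' → P | ε

P has alternatives sharing prefix 'E': factor to P → E P' with P' → P | ε.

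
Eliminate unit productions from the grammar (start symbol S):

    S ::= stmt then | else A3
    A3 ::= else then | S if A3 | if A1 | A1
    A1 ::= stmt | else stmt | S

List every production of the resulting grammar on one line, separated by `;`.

S ::= stmt then | else A3; A3 ::= stmt | else stmt | stmt then | else A3 | else then | S if A3 | if A1; A1 ::= stmt | else stmt | stmt then | else A3

Unit pairs: A1 ⇒* {S}; A3 ⇒* {A1, S}.
For every A with A ⇒* B via unit rules, add B's non-unit alternatives to A; then delete every rule of the form X → Y.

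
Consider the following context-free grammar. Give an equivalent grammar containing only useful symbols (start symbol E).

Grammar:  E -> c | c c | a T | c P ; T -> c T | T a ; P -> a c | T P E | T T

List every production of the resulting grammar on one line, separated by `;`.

Generating nonterminals: {E, P}.
Reachable from E after that: {E, P}.
Removed useless symbols: {T} and every production mentioning them.

E -> c | c c | c P; P -> a c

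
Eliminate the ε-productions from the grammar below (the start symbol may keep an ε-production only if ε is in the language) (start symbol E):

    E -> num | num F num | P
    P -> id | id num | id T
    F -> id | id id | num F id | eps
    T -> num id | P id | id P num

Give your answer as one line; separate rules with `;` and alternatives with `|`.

Nullable set = {F}.
ε ∉ L(G), so no ε-production is kept.
Add the nullable-subset variants: E → num F num gives num F num | num num. F → num F id gives num F id | num id.

E -> num | num F num | num num | P; P -> id | id num | id T; F -> id | id id | num F id | num id; T -> num id | P id | id P num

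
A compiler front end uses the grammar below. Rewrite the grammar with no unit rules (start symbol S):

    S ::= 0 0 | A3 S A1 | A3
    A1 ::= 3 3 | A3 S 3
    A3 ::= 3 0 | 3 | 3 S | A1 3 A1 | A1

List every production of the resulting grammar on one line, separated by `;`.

Unit pairs: A3 ⇒* {A1}; S ⇒* {A1, A3}.
Replace each nonterminal's rules with the union of the non-unit rules of every nonterminal it unit-derives.

S ::= 3 3 | A3 S 3 | 0 0 | A3 S A1 | 3 0 | 3 | 3 S | A1 3 A1; A1 ::= 3 3 | A3 S 3; A3 ::= 3 3 | A3 S 3 | 3 0 | 3 | 3 S | A1 3 A1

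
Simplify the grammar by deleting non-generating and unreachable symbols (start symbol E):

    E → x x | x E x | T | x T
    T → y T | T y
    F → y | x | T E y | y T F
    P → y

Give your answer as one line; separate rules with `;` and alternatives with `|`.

E → x x | x E x

Generating nonterminals: {E, F, P}.
Reachable from E after that: {E}.
Removed useless symbols: {F, P, T} and every production mentioning them.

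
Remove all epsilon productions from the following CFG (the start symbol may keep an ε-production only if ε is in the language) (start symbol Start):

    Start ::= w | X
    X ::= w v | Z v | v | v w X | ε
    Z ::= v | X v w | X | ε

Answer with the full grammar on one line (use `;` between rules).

Nullable nonterminals: {Start, X, Z}.
ε ∈ L(G) since Start is nullable, so keep Start → ε.
Add the nullable-subset variants: X → Z v gives Z v | v. X → v w X gives v w X | v w. Z → X v w gives X v w | v w.

Start ::= w | X | ε; X ::= w v | Z v | v | v w X | v w; Z ::= v | X v w | v w | X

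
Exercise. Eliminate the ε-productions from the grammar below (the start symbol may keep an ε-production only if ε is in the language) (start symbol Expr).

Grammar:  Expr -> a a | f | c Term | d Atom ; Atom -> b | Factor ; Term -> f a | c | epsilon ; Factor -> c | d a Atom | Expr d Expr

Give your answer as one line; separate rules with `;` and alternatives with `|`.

Nullable nonterminals: {Term}.
ε ∉ L(G), so no ε-production is kept.
Expand every rule over subsets of its nullable positions: Expr → c Term gives c Term | c.

Expr -> a a | f | c Term | c | d Atom; Atom -> b | Factor; Term -> f a | c; Factor -> c | d a Atom | Expr d Expr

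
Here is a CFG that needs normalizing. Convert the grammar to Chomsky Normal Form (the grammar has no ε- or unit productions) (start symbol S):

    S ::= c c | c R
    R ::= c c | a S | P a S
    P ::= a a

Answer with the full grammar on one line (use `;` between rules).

S ::= X1 X1 | X1 R; R ::= X1 X1 | X2 S | P Y1; P ::= X2 X2; X1 ::= c; X2 ::= a; Y1 ::= X2 S

Introduce a nonterminal for each terminal appearing in a rule of length ≥ 2: X1 → c, X2 → a.
Binarize each right-hand side of length ≥ 3 by chaining fresh nonterminals (Y1, Y2, …): affected rules were R → P X2 S.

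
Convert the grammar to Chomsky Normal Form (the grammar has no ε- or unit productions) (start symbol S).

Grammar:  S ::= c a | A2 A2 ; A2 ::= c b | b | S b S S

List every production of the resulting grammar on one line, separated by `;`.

S ::= X1 X2 | A2 A2; A2 ::= X1 X3 | b | S Y1; X1 ::= c; X2 ::= a; X3 ::= b; Y1 ::= X3 Y2; Y2 ::= S S

Introduce a nonterminal for each terminal appearing in a rule of length ≥ 2: X1 → c, X2 → a, X3 → b.
Binarize each right-hand side of length ≥ 3 by chaining fresh nonterminals (Y1, Y2, …): affected rules were A2 → S X3 S S.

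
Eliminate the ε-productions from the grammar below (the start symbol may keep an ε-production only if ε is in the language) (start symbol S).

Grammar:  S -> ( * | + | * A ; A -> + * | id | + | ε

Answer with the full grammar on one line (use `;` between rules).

The nullable symbols are {A}.
ε ∉ L(G), so no ε-production is kept.
Add the nullable-subset variants: S → * A gives * A | *.

S -> ( * | + | * A | *; A -> + * | id | +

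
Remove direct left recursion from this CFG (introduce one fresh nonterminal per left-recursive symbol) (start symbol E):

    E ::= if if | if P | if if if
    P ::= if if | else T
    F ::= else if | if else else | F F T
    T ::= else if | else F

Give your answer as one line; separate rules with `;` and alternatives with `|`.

Directly left-recursive nonterminal: F.
For F: α = {F T}, β = {else if, if else else}. Rewrite as F → β F' and F' → α F' | ε.

E ::= if if | if P | if if if; P ::= if if | else T; F ::= else if F' | if else else F'; T ::= else if | else F; F' ::= F T F' | ε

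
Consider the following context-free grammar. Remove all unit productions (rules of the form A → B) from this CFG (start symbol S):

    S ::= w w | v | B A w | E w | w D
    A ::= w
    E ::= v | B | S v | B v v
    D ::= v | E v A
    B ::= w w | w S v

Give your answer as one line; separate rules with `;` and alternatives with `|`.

Unit pairs: E ⇒* {B}.
For every A with A ⇒* B via unit rules, add B's non-unit alternatives to A; then delete every rule of the form X → Y.

S ::= w w | v | B A w | E w | w D; A ::= w; E ::= w w | w S v | v | S v | B v v; D ::= v | E v A; B ::= w w | w S v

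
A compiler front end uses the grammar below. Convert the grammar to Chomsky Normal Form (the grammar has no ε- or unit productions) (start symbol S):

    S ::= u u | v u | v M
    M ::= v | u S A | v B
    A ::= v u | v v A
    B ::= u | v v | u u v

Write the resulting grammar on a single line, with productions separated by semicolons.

Introduce a nonterminal for each terminal appearing in a rule of length ≥ 2: X1 → u, X2 → v.
Binarize each right-hand side of length ≥ 3 by chaining fresh nonterminals (Y1, Y2, …): affected rules were M → X1 S A; A → X2 X2 A; B → X1 X1 X2.

S ::= X1 X1 | X2 X1 | X2 M; M ::= v | X1 Y1 | X2 B; A ::= X2 X1 | X2 Y2; B ::= u | X2 X2 | X1 Y3; X1 ::= u; X2 ::= v; Y1 ::= S A; Y2 ::= X2 A; Y3 ::= X1 X2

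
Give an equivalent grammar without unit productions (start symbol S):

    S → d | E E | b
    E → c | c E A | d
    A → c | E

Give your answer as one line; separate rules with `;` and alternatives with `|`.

Unit pairs: A ⇒* {E}.
For every A with A ⇒* B via unit rules, add B's non-unit alternatives to A; then delete every rule of the form X → Y.

S → d | E E | b; E → c | c E A | d; A → c | c E A | d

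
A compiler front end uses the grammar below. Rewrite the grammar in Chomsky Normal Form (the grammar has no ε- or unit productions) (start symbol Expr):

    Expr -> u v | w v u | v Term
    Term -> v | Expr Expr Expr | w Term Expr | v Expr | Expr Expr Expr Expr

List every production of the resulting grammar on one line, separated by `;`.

Introduce a nonterminal for each terminal appearing in a rule of length ≥ 2: X1 → u, X2 → v, X3 → w.
Binarize each right-hand side of length ≥ 3 by chaining fresh nonterminals (Y1, Y2, …): affected rules were Expr → X3 X2 X1; Term → Expr Expr Expr; Term → X3 Term Expr; Term → Expr Expr Expr Expr.

Expr -> X1 X2 | X3 Y1 | X2 Term; Term -> v | Expr Y2 | X3 Y3 | X2 Expr | Expr Y4; X1 -> u; X2 -> v; X3 -> w; Y1 -> X2 X1; Y2 -> Expr Expr; Y3 -> Term Expr; Y4 -> Expr Y5; Y5 -> Expr Expr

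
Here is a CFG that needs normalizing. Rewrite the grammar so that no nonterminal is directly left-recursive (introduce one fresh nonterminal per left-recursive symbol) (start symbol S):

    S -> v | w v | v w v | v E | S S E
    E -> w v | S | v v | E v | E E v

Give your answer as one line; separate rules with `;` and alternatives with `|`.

Directly left-recursive nonterminals: S, E.
For S: α = {S E}, β = {v, w v, v w v, v E}. Rewrite as S → β S' and S' → α S' | ε.
For E: α = {v, E v}, β = {w v, S, v v}. Rewrite as E → β E' and E' → α E' | ε.

S -> v S' | w v S' | v w v S' | v E S'; E -> w v E' | S E' | v v E'; S' -> S E S' | epsilon; E' -> v E' | E v E' | epsilon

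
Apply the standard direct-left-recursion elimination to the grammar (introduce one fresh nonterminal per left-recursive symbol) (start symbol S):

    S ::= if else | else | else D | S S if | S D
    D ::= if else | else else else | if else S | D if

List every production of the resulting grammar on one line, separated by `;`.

S ::= if else S' | else S' | else D S'; D ::= if else D' | else else else D' | if else S D'; S' ::= S if S' | D S' | ε; D' ::= if D' | ε

Directly left-recursive nonterminals: S, D.
For S: α = {S if, D}, β = {if else, else, else D}. Rewrite as S → β S' and S' → α S' | ε.
For D: α = {if}, β = {if else, else else else, if else S}. Rewrite as D → β D' and D' → α D' | ε.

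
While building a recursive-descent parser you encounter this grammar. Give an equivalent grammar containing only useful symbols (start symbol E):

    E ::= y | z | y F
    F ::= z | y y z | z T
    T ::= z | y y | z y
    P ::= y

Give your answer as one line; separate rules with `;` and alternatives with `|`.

E ::= y | z | y F; F ::= z | y y z | z T; T ::= z | y y | z y

Generating nonterminals: {E, F, P, T}.
Reachable from E after that: {E, F, T}.
Removed useless symbols: {P} and every production mentioning them.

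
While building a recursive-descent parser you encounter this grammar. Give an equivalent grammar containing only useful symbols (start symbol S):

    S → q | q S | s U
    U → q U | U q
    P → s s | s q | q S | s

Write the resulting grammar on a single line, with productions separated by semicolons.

Generating nonterminals: {P, S}.
Reachable from S after that: {S}.
Removed useless symbols: {P, U} and every production mentioning them.

S → q | q S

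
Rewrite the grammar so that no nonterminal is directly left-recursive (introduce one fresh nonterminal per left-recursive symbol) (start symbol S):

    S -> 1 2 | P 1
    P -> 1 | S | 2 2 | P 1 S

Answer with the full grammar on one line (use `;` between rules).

S -> 1 2 | P 1; P -> 1 P' | S P' | 2 2 P'; P' -> 1 S P' | ε

P is directly left-recursive.
For P: α = {1 S}, β = {1, S, 2 2}. Rewrite as P → β P' and P' → α P' | ε.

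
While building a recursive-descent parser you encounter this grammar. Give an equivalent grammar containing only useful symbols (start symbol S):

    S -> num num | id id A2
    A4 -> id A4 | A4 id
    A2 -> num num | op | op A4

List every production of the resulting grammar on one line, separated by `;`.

Generating nonterminals: {A2, S}.
Reachable from S after that: {A2, S}.
Removed useless symbols: {A4} and every production mentioning them.

S -> num num | id id A2; A2 -> num num | op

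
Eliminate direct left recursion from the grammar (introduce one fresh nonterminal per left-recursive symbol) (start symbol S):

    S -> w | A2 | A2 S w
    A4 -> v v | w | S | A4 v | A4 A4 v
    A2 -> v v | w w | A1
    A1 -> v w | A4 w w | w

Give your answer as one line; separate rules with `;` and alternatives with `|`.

Directly left-recursive nonterminal: A4.
For A4: α = {v, A4 v}, β = {v v, w, S}. Rewrite as A4 → β A4' and A4' → α A4' | ε.

S -> w | A2 | A2 S w; A4 -> v v A4' | w A4' | S A4'; A2 -> v v | w w | A1; A1 -> v w | A4 w w | w; A4' -> v A4' | A4 v A4' | ε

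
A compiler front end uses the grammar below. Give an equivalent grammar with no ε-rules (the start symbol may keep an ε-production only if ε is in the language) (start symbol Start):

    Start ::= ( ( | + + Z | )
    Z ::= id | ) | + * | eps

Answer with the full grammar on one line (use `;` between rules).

Start ::= ( ( | + + Z | + + | ); Z ::= id | ) | + *

Nullable set = {Z}.
ε ∉ L(G), so no ε-production is kept.
For each production, add variants omitting each subset of nullable occurrences: Start → + + Z gives + + Z | + +.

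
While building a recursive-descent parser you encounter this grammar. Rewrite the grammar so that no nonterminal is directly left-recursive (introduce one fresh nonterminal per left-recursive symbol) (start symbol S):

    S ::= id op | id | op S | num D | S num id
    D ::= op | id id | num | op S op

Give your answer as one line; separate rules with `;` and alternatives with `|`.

S ::= id op S' | id S' | op S S' | num D S'; D ::= op | id id | num | op S op; S' ::= num id S' | ε

Directly left-recursive nonterminal: S.
For S: α = {num id}, β = {id op, id, op S, num D}. Rewrite as S → β S' and S' → α S' | ε.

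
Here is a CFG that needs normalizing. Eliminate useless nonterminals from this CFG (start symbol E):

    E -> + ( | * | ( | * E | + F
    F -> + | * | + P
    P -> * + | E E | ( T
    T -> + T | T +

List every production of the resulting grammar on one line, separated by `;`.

E -> + ( | * | ( | * E | + F; F -> + | * | + P; P -> * + | E E

Generating nonterminals: {E, F, P}.
Reachable from E after that: {E, F, P}.
Removed useless symbols: {T} and every production mentioning them.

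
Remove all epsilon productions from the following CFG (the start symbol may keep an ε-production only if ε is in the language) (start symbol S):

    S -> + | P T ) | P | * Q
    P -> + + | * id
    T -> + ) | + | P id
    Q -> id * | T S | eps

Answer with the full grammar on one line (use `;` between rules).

Nullable set = {Q}.
ε ∉ L(G), so no ε-production is kept.
For each production, add variants omitting each subset of nullable occurrences: S → * Q gives * Q | *.

S -> + | P T ) | P | * Q | *; P -> + + | * id; T -> + ) | + | P id; Q -> id * | T S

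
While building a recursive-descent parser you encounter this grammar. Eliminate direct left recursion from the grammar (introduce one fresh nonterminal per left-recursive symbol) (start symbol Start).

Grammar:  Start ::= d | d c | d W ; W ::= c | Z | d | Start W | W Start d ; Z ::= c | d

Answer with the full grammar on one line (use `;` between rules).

Directly left-recursive nonterminal: W.
For W: α = {Start d}, β = {c, Z, d, Start W}. Rewrite as W → β W1 and W1 → α W1 | ε.

Start ::= d | d c | d W; W ::= c W1 | Z W1 | d W1 | Start W W1; Z ::= c | d; W1 ::= Start d W1 | ε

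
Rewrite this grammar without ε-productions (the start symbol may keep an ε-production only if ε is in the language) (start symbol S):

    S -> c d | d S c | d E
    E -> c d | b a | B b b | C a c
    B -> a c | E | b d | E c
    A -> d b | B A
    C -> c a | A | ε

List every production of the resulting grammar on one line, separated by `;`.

S -> c d | d S c | d E; E -> c d | b a | B b b | C a c | a c; B -> a c | E | b d | E c; A -> d b | B A; C -> c a | A

The nullable symbols are {C}.
ε ∉ L(G), so no ε-production is kept.
For each production, add variants omitting each subset of nullable occurrences: E → C a c gives C a c | a c.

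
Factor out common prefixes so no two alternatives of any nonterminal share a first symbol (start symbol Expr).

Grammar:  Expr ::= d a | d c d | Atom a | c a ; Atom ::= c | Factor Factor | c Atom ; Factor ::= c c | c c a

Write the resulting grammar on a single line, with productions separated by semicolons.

Expr has alternatives sharing prefix 'd': factor to Expr → d Expr1 with Expr1 → a | c d.
Atom has alternatives sharing prefix 'c': factor to Atom → c Atom1 with Atom1 → ε | Atom.
Factor has alternatives sharing prefix 'c c': factor to Factor → c c Factor1 with Factor1 → ε | a.

Expr ::= Atom a | c a | d Expr1; Atom ::= Factor Factor | c Atom1; Factor ::= c c Factor1; Expr1 ::= a | c d; Atom1 ::= ε | Atom; Factor1 ::= ε | a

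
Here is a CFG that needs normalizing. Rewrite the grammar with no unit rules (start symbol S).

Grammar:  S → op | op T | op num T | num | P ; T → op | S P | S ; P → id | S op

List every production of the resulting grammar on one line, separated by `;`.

Unit pairs: S ⇒* {P}; T ⇒* {P, S}.
Replace each nonterminal's rules with the union of the non-unit rules of every nonterminal it unit-derives.

S → op | op T | op num T | num | id | S op; T → op | op T | op num T | num | id | S op | S P; P → id | S op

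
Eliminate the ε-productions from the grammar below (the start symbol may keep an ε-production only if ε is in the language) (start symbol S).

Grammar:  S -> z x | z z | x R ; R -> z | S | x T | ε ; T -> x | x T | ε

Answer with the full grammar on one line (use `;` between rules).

Nullable set = {R, T}.
ε ∉ L(G), so no ε-production is kept.
Expand every rule over subsets of its nullable positions: S → x R gives x R | x. R → x T gives x T | x.

S -> z x | z z | x R | x; R -> z | S | x T | x; T -> x | x T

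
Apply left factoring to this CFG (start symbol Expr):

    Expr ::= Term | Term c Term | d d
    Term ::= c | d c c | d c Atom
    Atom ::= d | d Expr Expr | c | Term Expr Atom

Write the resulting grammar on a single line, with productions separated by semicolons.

Expr has alternatives sharing prefix 'Term': factor to Expr → Term Expr1 with Expr1 → ε | c Term.
Term has alternatives sharing prefix 'd c': factor to Term → d c Term1 with Term1 → c | Atom.
Atom has alternatives sharing prefix 'd': factor to Atom → d Atom1 with Atom1 → ε | Expr Expr.

Expr ::= d d | Term Expr1; Term ::= c | d c Term1; Atom ::= c | Term Expr Atom | d Atom1; Expr1 ::= ε | c Term; Term1 ::= c | Atom; Atom1 ::= ε | Expr Expr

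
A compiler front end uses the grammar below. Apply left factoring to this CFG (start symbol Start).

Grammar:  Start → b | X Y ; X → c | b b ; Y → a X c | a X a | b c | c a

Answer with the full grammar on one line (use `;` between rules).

Y has alternatives sharing prefix 'a X': factor to Y → a X Y1 with Y1 → c | a.

Start → b | X Y; X → c | b b; Y → b c | c a | a X Y1; Y1 → c | a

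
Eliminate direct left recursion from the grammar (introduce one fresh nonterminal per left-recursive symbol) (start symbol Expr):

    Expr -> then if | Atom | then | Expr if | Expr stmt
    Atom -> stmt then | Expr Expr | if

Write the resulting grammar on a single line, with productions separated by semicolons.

Left recursion appears on Expr.
For Expr: α = {if, stmt}, β = {then if, Atom, then}. Rewrite as Expr → β Expr1 and Expr1 → α Expr1 | ε.

Expr -> then if Expr1 | Atom Expr1 | then Expr1; Atom -> stmt then | Expr Expr | if; Expr1 -> if Expr1 | stmt Expr1 | ε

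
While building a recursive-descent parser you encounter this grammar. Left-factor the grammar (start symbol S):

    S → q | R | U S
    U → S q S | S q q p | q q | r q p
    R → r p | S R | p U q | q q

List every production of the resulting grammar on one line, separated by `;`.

U has alternatives sharing prefix 'S q': factor to U → S q U' with U' → S | q p.

S → q | R | U S; U → q q | r q p | S q U'; R → r p | S R | p U q | q q; U' → S | q p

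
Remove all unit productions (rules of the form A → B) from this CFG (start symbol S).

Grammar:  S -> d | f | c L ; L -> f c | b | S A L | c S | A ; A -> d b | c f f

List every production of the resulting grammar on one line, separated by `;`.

Unit pairs: L ⇒* {A}.
For every A with A ⇒* B via unit rules, add B's non-unit alternatives to A; then delete every rule of the form X → Y.

S -> d | f | c L; L -> f c | b | S A L | c S | d b | c f f; A -> d b | c f f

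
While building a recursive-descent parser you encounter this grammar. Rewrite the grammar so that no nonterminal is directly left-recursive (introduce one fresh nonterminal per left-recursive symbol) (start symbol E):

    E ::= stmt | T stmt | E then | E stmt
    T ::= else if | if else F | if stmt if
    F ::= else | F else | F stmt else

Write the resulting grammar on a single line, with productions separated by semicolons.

Left recursion appears on E, F.
For E: α = {then, stmt}, β = {stmt, T stmt}. Rewrite as E → β E' and E' → α E' | ε.
For F: α = {else, stmt else}, β = {else}. Rewrite as F → β F' and F' → α F' | ε.

E ::= stmt E' | T stmt E'; T ::= else if | if else F | if stmt if; F ::= else F'; E' ::= then E' | stmt E' | ε; F' ::= else F' | stmt else F' | ε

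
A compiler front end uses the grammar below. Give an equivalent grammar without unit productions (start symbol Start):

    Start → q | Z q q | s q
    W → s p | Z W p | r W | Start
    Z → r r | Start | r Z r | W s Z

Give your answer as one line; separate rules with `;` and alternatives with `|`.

Unit pairs: W ⇒* {Start}; Z ⇒* {Start}.
For every A with A ⇒* B via unit rules, add B's non-unit alternatives to A; then delete every rule of the form X → Y.

Start → q | Z q q | s q; W → q | Z q q | s q | s p | Z W p | r W; Z → r r | r Z r | W s Z | q | Z q q | s q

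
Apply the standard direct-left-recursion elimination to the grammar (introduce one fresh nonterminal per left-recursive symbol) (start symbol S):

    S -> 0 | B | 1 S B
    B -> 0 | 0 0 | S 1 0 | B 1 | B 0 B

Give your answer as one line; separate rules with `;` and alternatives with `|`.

S -> 0 | B | 1 S B; B -> 0 B' | 0 0 B' | S 1 0 B'; B' -> 1 B' | 0 B B' | epsilon

Directly left-recursive nonterminal: B.
For B: α = {1, 0 B}, β = {0, 0 0, S 1 0}. Rewrite as B → β B' and B' → α B' | ε.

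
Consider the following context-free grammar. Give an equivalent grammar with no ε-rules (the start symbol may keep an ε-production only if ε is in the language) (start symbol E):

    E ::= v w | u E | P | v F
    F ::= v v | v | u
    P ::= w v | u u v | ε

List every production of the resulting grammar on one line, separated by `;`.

Nullable nonterminals: {E, P}.
ε ∈ L(G) since E is nullable, so keep E → ε.
For each production, add variants omitting each subset of nullable occurrences: E → u E gives u E | u.

E ::= v w | u E | u | P | v F | ε; F ::= v v | v | u; P ::= w v | u u v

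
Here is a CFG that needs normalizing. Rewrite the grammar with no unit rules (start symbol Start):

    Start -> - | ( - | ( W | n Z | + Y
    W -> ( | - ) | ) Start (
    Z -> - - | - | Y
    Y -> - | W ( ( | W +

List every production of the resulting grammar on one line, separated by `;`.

Unit pairs: Z ⇒* {Y}.
For each unit pair (A, B), copy every non-unit production of B to A, then drop all unit productions.

Start -> - | ( - | ( W | n Z | + Y; W -> ( | - ) | ) Start (; Z -> - - | - | W ( ( | W +; Y -> - | W ( ( | W +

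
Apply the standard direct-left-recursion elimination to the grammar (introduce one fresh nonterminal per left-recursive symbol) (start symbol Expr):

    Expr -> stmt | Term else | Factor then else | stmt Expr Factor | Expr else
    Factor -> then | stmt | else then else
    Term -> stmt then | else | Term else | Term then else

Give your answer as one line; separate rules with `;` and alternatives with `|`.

Expr -> stmt Expr1 | Term else Expr1 | Factor then else Expr1 | stmt Expr Factor Expr1; Factor -> then | stmt | else then else; Term -> stmt then Term1 | else Term1; Expr1 -> else Expr1 | ε; Term1 -> else Term1 | then else Term1 | ε

Expr, Term are directly left-recursive.
For Expr: α = {else}, β = {stmt, Term else, Factor then else, stmt Expr Factor}. Rewrite as Expr → β Expr1 and Expr1 → α Expr1 | ε.
For Term: α = {else, then else}, β = {stmt then, else}. Rewrite as Term → β Term1 and Term1 → α Term1 | ε.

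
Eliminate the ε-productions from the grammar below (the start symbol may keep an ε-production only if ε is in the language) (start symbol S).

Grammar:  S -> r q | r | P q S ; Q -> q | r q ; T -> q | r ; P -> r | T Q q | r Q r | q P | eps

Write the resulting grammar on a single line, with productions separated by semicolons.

S -> r q | r | P q S | q S; Q -> q | r q; T -> q | r; P -> r | T Q q | r Q r | q P | q

The nullable symbols are {P}.
ε ∉ L(G), so no ε-production is kept.
Expand every rule over subsets of its nullable positions: S → P q S gives P q S | q S. P → q P gives q P | q.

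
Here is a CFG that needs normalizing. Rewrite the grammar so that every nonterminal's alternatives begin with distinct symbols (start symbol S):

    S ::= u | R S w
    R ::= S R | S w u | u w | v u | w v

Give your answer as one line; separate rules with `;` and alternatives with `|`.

S ::= u | R S w; R ::= u w | v u | w v | S R'; R' ::= R | w u

R has alternatives sharing prefix 'S': factor to R → S R' with R' → R | w u.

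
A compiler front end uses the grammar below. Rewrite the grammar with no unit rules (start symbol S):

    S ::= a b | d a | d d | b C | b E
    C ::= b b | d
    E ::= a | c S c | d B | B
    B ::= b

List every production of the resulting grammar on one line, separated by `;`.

S ::= a b | d a | d d | b C | b E; C ::= b b | d; E ::= b | a | c S c | d B; B ::= b

Unit pairs: E ⇒* {B}.
Replace each nonterminal's rules with the union of the non-unit rules of every nonterminal it unit-derives.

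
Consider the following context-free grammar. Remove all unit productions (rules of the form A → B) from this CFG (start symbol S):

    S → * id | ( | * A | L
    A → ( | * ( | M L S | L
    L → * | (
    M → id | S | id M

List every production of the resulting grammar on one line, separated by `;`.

Unit pairs: A ⇒* {L}; M ⇒* {L, S}; S ⇒* {L}.
For every A with A ⇒* B via unit rules, add B's non-unit alternatives to A; then delete every rule of the form X → Y.

S → * | ( | * id | * A; A → * | ( | * ( | M L S; L → * | (; M → * | ( | * id | * A | id | id M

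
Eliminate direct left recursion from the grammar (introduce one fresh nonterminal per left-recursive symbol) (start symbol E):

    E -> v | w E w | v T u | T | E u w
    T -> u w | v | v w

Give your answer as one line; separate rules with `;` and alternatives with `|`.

E is directly left-recursive.
For E: α = {u w}, β = {v, w E w, v T u, T}. Rewrite as E → β E' and E' → α E' | ε.

E -> v E' | w E w E' | v T u E' | T E'; T -> u w | v | v w; E' -> u w E' | ε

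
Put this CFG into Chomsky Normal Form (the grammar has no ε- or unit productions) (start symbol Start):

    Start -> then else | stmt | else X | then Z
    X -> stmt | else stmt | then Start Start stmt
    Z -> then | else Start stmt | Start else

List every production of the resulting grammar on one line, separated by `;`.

Introduce a nonterminal for each terminal appearing in a rule of length ≥ 2: X1 → then, X2 → else, X3 → stmt.
Binarize each right-hand side of length ≥ 3 by chaining fresh nonterminals (Y1, Y2, …): affected rules were X → X1 Start Start X3; Z → X2 Start X3.

Start -> X1 X2 | stmt | X2 X | X1 Z; X -> stmt | X2 X3 | X1 Y1; Z -> then | X2 Y3 | Start X2; X1 -> then; X2 -> else; X3 -> stmt; Y1 -> Start Y2; Y2 -> Start X3; Y3 -> Start X3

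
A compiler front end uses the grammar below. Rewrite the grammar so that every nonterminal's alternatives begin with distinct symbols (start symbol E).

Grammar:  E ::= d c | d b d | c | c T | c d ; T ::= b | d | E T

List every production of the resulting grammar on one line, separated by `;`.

E ::= c E' | d E''; T ::= b | d | E T; E' ::= ε | T | d; E'' ::= c | b d

E has alternatives sharing prefix 'c': factor to E → c E' with E' → ε | T | d.
E has alternatives sharing prefix 'd': factor to E → d E'' with E'' → c | b d.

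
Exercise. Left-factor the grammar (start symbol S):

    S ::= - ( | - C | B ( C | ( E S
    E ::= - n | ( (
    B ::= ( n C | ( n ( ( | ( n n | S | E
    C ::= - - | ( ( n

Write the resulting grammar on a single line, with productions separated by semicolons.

S ::= B ( C | ( E S | - S'; E ::= - n | ( (; B ::= S | E | ( n B'; C ::= - - | ( ( n; S' ::= ( | C; B' ::= C | ( ( | n

S has alternatives sharing prefix '-': factor to S → - S' with S' → ( | C.
B has alternatives sharing prefix '( n': factor to B → ( n B' with B' → C | ( ( | n.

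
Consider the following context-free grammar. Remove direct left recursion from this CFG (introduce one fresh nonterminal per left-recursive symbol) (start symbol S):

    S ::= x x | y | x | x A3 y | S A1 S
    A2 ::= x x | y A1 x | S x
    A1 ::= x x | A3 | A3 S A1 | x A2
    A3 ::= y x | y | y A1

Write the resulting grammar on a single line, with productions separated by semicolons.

S ::= x x S' | y S' | x S' | x A3 y S'; A2 ::= x x | y A1 x | S x; A1 ::= x x | A3 | A3 S A1 | x A2; A3 ::= y x | y | y A1; S' ::= A1 S S' | ε

Directly left-recursive nonterminal: S.
For S: α = {A1 S}, β = {x x, y, x, x A3 y}. Rewrite as S → β S' and S' → α S' | ε.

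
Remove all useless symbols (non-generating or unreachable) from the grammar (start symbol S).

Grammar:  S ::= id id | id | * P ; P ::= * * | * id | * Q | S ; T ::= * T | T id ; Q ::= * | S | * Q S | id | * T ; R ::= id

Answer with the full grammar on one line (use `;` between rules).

S ::= id id | id | * P; P ::= * * | * id | * Q | S; Q ::= * | S | * Q S | id

Generating nonterminals: {P, Q, R, S}.
Reachable from S after that: {P, Q, S}.
Removed useless symbols: {R, T} and every production mentioning them.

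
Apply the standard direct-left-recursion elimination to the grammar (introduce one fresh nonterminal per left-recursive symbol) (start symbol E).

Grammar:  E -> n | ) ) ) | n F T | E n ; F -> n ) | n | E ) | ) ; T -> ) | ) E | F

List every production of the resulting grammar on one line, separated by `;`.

E is directly left-recursive.
For E: α = {n}, β = {n, ) ) ), n F T}. Rewrite as E → β E' and E' → α E' | ε.

E -> n E' | ) ) ) E' | n F T E'; F -> n ) | n | E ) | ); T -> ) | ) E | F; E' -> n E' | eps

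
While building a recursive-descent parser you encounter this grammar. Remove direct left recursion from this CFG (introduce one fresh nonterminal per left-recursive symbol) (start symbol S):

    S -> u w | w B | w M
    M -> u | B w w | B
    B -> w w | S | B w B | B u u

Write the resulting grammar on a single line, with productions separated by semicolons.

S -> u w | w B | w M; M -> u | B w w | B; B -> w w B' | S B'; B' -> w B B' | u u B' | ε

Directly left-recursive nonterminal: B.
For B: α = {w B, u u}, β = {w w, S}. Rewrite as B → β B' and B' → α B' | ε.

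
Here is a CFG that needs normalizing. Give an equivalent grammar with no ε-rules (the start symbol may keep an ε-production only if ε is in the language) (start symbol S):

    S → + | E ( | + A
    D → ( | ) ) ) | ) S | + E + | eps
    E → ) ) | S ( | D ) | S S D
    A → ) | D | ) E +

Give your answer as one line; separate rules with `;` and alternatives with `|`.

Nullable nonterminals: {A, D}.
ε ∉ L(G), so no ε-production is kept.
Expand every rule over subsets of its nullable positions: E → D ) gives D ) | ). E → S S D gives S S D | S S.

S → + | E ( | + A; D → ( | ) ) ) | ) S | + E +; E → ) ) | S ( | D ) | ) | S S D | S S; A → ) | D | ) E +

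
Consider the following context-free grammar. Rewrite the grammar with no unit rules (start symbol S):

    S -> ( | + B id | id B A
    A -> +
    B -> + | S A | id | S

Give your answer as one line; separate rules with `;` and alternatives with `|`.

S -> ( | + B id | id B A; A -> +; B -> + | S A | id | ( | + B id | id B A

Unit pairs: B ⇒* {S}.
For every A with A ⇒* B via unit rules, add B's non-unit alternatives to A; then delete every rule of the form X → Y.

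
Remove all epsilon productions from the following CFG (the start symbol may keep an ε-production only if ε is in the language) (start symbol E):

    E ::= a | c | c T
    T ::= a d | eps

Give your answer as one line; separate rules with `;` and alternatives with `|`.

E ::= a | c | c T; T ::= a d

Nullable set = {T}.
ε ∉ L(G), so no ε-production is kept.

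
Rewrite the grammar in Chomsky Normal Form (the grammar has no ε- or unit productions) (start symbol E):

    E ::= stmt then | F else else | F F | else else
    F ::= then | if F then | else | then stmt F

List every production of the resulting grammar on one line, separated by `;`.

Introduce a nonterminal for each terminal appearing in a rule of length ≥ 2: X1 → stmt, X2 → then, X3 → else, X4 → if.
Binarize each right-hand side of length ≥ 3 by chaining fresh nonterminals (Y1, Y2, …): affected rules were E → F X3 X3; F → X4 F X2; F → X2 X1 F.

E ::= X1 X2 | F Y1 | F F | X3 X3; F ::= then | X4 Y2 | else | X2 Y3; X1 ::= stmt; X2 ::= then; X3 ::= else; X4 ::= if; Y1 ::= X3 X3; Y2 ::= F X2; Y3 ::= X1 F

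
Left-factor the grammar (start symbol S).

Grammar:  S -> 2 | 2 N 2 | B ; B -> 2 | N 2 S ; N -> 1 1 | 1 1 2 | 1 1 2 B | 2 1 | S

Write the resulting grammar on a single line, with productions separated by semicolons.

S -> B | 2 S'; B -> 2 | N 2 S; N -> 2 1 | S | 1 1 N'; S' -> ε | N 2; N' -> ε | 2 N''; N'' -> ε | B

S has alternatives sharing prefix '2': factor to S → 2 S' with S' → ε | N 2.
N has alternatives sharing prefix '1 1': factor to N → 1 1 N' with N' → ε | 2 | 2 B.
N' has alternatives sharing prefix '2': factor to N' → 2 N'' with N'' → ε | B.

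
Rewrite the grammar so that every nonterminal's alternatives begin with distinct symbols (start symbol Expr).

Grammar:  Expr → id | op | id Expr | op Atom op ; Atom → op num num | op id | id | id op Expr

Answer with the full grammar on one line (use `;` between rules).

Expr → id Expr1 | op Expr2; Atom → op Atom1 | id Atom2; Expr1 → ε | Expr; Expr2 → ε | Atom op; Atom1 → num num | id; Atom2 → ε | op Expr

Expr has alternatives sharing prefix 'id': factor to Expr → id Expr1 with Expr1 → ε | Expr.
Expr has alternatives sharing prefix 'op': factor to Expr → op Expr2 with Expr2 → ε | Atom op.
Atom has alternatives sharing prefix 'op': factor to Atom → op Atom1 with Atom1 → num num | id.
Atom has alternatives sharing prefix 'id': factor to Atom → id Atom2 with Atom2 → ε | op Expr.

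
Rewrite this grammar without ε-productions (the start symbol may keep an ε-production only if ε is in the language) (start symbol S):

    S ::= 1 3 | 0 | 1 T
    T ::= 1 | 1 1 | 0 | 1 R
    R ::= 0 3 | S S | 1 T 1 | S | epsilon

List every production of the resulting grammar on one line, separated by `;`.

S ::= 1 3 | 0 | 1 T; T ::= 1 | 1 1 | 0 | 1 R; R ::= 0 3 | S S | 1 T 1 | S

Nullable set = {R}.
ε ∉ L(G), so no ε-production is kept.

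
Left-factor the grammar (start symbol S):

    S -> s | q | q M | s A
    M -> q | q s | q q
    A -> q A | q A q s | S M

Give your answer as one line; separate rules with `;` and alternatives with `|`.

S -> s S' | q S''; M -> q M'; A -> S M | q A A'; S' -> ε | A; S'' -> ε | M; M' -> ε | s | q; A' -> ε | q s

S has alternatives sharing prefix 's': factor to S → s S' with S' → ε | A.
S has alternatives sharing prefix 'q': factor to S → q S'' with S'' → ε | M.
M has alternatives sharing prefix 'q': factor to M → q M' with M' → ε | s | q.
A has alternatives sharing prefix 'q A': factor to A → q A A' with A' → ε | q s.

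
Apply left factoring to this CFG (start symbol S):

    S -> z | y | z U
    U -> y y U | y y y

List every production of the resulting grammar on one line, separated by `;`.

S -> y | z S'; U -> y y U'; S' -> ε | U; U' -> U | y

S has alternatives sharing prefix 'z': factor to S → z S' with S' → ε | U.
U has alternatives sharing prefix 'y y': factor to U → y y U' with U' → U | y.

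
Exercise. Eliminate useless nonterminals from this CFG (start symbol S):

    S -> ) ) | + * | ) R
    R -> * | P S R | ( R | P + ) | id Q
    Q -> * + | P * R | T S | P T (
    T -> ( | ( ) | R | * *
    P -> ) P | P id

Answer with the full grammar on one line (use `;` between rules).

Generating nonterminals: {Q, R, S, T}.
Reachable from S after that: {Q, R, S, T}.
Removed useless symbols: {P} and every production mentioning them.

S -> ) ) | + * | ) R; R -> * | ( R | id Q; Q -> * + | T S; T -> ( | ( ) | R | * *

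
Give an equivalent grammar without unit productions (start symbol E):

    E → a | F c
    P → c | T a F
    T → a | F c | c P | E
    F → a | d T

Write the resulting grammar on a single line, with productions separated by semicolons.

E → a | F c; P → c | T a F; T → a | F c | c P; F → a | d T

Unit pairs: T ⇒* {E}.
Replace each nonterminal's rules with the union of the non-unit rules of every nonterminal it unit-derives.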